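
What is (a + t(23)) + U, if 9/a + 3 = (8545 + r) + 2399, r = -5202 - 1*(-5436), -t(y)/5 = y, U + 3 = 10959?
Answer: 40382728/3725 ≈ 10841.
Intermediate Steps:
U = 10956 (U = -3 + 10959 = 10956)
t(y) = -5*y
r = 234 (r = -5202 + 5436 = 234)
a = 3/3725 (a = 9/(-3 + ((8545 + 234) + 2399)) = 9/(-3 + (8779 + 2399)) = 9/(-3 + 11178) = 9/11175 = 9*(1/11175) = 3/3725 ≈ 0.00080537)
(a + t(23)) + U = (3/3725 - 5*23) + 10956 = (3/3725 - 115) + 10956 = -428372/3725 + 10956 = 40382728/3725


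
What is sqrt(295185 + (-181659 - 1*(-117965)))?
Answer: sqrt(231491) ≈ 481.14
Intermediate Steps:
sqrt(295185 + (-181659 - 1*(-117965))) = sqrt(295185 + (-181659 + 117965)) = sqrt(295185 - 63694) = sqrt(231491)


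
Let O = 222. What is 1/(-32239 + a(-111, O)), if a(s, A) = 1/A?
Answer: -222/7157057 ≈ -3.1018e-5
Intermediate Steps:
1/(-32239 + a(-111, O)) = 1/(-32239 + 1/222) = 1/(-7157057/222) = -222/7157057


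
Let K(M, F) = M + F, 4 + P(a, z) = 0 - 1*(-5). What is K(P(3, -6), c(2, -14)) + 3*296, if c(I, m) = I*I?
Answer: 893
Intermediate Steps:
c(I, m) = I²
P(a, z) = 1 (P(a, z) = -4 + (0 - 1*(-5)) = -4 + (0 + 5) = -4 + 5 = 1)
K(M, F) = F + M
K(P(3, -6), c(2, -14)) + 3*296 = (2² + 1) + 3*296 = (4 + 1) + 888 = 5 + 888 = 893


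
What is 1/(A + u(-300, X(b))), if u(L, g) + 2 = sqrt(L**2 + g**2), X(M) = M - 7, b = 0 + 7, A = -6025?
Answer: -1/5727 ≈ -0.00017461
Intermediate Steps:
b = 7
X(M) = -7 + M
u(L, g) = -2 + sqrt(L**2 + g**2)
1/(A + u(-300, X(b))) = 1/(-6025 + (-2 + sqrt((-300)**2 + (-7 + 7)**2))) = 1/(-6025 + (-2 + sqrt(90000 + 0**2))) = 1/(-6025 + (-2 + sqrt(90000 + 0))) = 1/(-6025 + (-2 + sqrt(90000))) = 1/(-6025 + (-2 + 300)) = 1/(-6025 + 298) = 1/(-5727) = -1/5727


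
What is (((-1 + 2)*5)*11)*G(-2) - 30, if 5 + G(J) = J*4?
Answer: -745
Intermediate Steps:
G(J) = -5 + 4*J (G(J) = -5 + J*4 = -5 + 4*J)
(((-1 + 2)*5)*11)*G(-2) - 30 = (((-1 + 2)*5)*11)*(-5 + 4*(-2)) - 30 = ((1*5)*11)*(-5 - 8) - 30 = (5*11)*(-13) - 30 = 55*(-13) - 30 = -715 - 30 = -745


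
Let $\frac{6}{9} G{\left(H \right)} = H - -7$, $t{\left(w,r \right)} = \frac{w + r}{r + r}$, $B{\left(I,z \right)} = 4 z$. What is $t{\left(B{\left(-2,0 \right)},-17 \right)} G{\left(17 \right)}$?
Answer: $18$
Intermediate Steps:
$t{\left(w,r \right)} = \frac{r + w}{2 r}$
$G{\left(H \right)} = \frac{21}{2} + \frac{3 H}{2}$ ($G{\left(H \right)} = \frac{3 \left(H - -7\right)}{2} = \frac{3 \left(H + 7\right)}{2} = \frac{3 \left(7 + H\right)}{2} = \frac{21}{2} + \frac{3 H}{2}$)
$t{\left(B{\left(-2,0 \right)},-17 \right)} G{\left(17 \right)} = \frac{-17 + 4 \cdot 0}{2 \left(-17\right)} \left(\frac{21}{2} + \frac{3}{2} \cdot 17\right) = \frac{1}{2} \left(- \frac{1}{17}\right) \left(-17 + 0\right) \left(\frac{21}{2} + \frac{51}{2}\right) = \frac{1}{2} \left(- \frac{1}{17}\right) \left(-17\right) 36 = \frac{1}{2} \cdot 36 = 18$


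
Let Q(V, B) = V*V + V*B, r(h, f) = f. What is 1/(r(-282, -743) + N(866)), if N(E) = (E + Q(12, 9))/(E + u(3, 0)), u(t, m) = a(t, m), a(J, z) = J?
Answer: -869/644549 ≈ -0.0013482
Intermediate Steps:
u(t, m) = t
Q(V, B) = V² + B*V
N(E) = (252 + E)/(3 + E) (N(E) = (E + 12*(9 + 12))/(E + 3) = (E + 12*21)/(3 + E) = (E + 252)/(3 + E) = (252 + E)/(3 + E))
1/(r(-282, -743) + N(866)) = 1/(-743 + (252 + 866)/(3 + 866)) = 1/(-743 + 1118/869) = 1/(-644549/869) = -869/644549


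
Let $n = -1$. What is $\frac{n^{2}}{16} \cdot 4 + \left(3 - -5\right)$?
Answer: $\frac{33}{4} \approx 8.25$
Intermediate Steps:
$\frac{n^{2}}{16} \cdot 4 + \left(3 - -5\right) = \frac{\left(-1\right)^{2}}{16} \cdot 4 + \left(3 - -5\right) = 1 \cdot \frac{1}{16} \cdot 4 + \left(3 + 5\right) = \frac{1}{16} \cdot 4 + 8 = \frac{1}{4} + 8 = \frac{33}{4}$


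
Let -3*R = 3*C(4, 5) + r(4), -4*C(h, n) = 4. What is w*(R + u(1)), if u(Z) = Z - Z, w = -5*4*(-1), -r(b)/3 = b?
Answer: 100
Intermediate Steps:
r(b) = -3*b
w = 20 (w = -20*(-1) = 20)
C(h, n) = -1 (C(h, n) = -1/4*4 = -1)
u(Z) = 0
R = 5 (R = -(3*(-1) - 3*4)/3 = -(-3 - 12)/3 = -1/3*(-15) = 5)
w*(R + u(1)) = 20*(5 + 0) = 20*5 = 100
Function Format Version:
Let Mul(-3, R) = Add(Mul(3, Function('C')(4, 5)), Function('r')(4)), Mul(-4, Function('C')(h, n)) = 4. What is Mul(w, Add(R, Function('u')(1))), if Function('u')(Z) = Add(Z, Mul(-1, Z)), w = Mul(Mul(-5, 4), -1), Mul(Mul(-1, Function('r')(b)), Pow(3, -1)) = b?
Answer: 100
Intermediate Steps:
Function('r')(b) = Mul(-3, b)
w = 20 (w = Mul(-20, -1) = 20)
Function('C')(h, n) = -1 (Function('C')(h, n) = Mul(Rational(-1, 4), 4) = -1)
Function('u')(Z) = 0
R = 5 (R = Mul(Rational(-1, 3), Add(Mul(3, -1), Mul(-3, 4))) = Mul(Rational(-1, 3), Add(-3, -12)) = Mul(Rational(-1, 3), -15) = 5)
Mul(w, Add(R, Function('u')(1))) = Mul(20, Add(5, 0)) = Mul(20, 5) = 100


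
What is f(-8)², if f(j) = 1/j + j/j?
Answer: 49/64 ≈ 0.76563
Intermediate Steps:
f(j) = 1 + 1/j (f(j) = 1/j + 1 = 1 + 1/j)
f(-8)² = ((1 - 8)/(-8))² = (-⅛*(-7))² = (7/8)² = 49/64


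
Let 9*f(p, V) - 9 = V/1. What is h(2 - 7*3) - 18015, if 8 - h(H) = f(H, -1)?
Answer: -162071/9 ≈ -18008.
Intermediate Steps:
f(p, V) = 1 + V/9 (f(p, V) = 1 + (V/1)/9 = 1 + (V*1)/9 = 1 + V/9)
h(H) = 64/9 (h(H) = 8 - (1 + (1/9)*(-1)) = 8 - (1 - 1/9) = 8 - 1*8/9 = 8 - 8/9 = 64/9)
h(2 - 7*3) - 18015 = 64/9 - 18015 = -162071/9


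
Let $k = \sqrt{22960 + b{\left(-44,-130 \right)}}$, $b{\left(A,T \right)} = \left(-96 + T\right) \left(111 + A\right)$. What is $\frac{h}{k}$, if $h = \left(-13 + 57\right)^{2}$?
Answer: $\frac{968 \sqrt{7818}}{3909} \approx 21.896$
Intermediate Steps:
$k = \sqrt{7818}$ ($k = \sqrt{22960 - 15142} = \sqrt{7818} \approx 88.419$)
$h = 1936$ ($h = 44^{2} = 1936$)
$\frac{h}{k} = \frac{1936}{\sqrt{7818}} = 1936 \frac{\sqrt{7818}}{7818} = \frac{968 \sqrt{7818}}{3909}$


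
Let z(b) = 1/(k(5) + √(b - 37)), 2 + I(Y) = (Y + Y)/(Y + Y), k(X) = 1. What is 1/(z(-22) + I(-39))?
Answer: -1 + I*√59/59 ≈ -1.0 + 0.13019*I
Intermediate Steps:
I(Y) = -1 (I(Y) = -2 + (Y + Y)/(Y + Y) = -2 + (2*Y)/((2*Y)) = -2 + (2*Y)*(1/(2*Y)) = -2 + 1 = -1)
z(b) = 1/(1 + √(-37 + b)) (z(b) = 1/(1 + √(b - 37)) = 1/(1 + √(-37 + b)))
1/(z(-22) + I(-39)) = 1/(1/(1 + √(-37 - 22)) - 1) = 1/(1/(1 + √(-59)) - 1) = 1/(1/(1 + I*√59) - 1) = 1/(-1 + 1/(1 + I*√59))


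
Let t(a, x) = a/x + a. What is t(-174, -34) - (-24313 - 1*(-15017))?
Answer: 155161/17 ≈ 9127.1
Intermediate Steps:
t(a, x) = a + a/x (t(a, x) = a/x + a = a + a/x)
t(-174, -34) - (-24313 - 1*(-15017)) = (-174 - 174/(-34)) - (-24313 - 1*(-15017)) = (-174 - 174*(-1/34)) - (-24313 + 15017) = (-174 + 87/17) - 1*(-9296) = -2871/17 + 9296 = 155161/17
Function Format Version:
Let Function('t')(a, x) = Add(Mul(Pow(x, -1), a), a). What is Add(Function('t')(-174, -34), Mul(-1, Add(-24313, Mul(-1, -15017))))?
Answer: Rational(155161, 17) ≈ 9127.1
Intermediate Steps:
Function('t')(a, x) = Add(a, Mul(a, Pow(x, -1))) (Function('t')(a, x) = Add(Mul(a, Pow(x, -1)), a) = Add(a, Mul(a, Pow(x, -1))))
Add(Function('t')(-174, -34), Mul(-1, Add(-24313, Mul(-1, -15017)))) = Add(Add(-174, Mul(-174, Pow(-34, -1))), Mul(-1, Add(-24313, Mul(-1, -15017)))) = Add(Add(-174, Mul(-174, Rational(-1, 34))), Mul(-1, Add(-24313, 15017))) = Add(Add(-174, Rational(87, 17)), Mul(-1, -9296)) = Add(Rational(-2871, 17), 9296) = Rational(155161, 17)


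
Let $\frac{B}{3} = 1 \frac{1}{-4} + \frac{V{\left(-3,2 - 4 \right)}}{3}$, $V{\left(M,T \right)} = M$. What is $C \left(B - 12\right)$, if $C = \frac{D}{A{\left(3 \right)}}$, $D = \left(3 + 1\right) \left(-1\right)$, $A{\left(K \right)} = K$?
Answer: $21$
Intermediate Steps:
$B = - \frac{15}{4}$ ($B = 3 \left(1 \frac{1}{-4} - \frac{3}{3}\right) = 3 \left(1 \left(- \frac{1}{4}\right) - 1\right) = 3 \left(- \frac{1}{4} - 1\right) = 3 \left(- \frac{5}{4}\right) = - \frac{15}{4} \approx -3.75$)
$D = -4$ ($D = 4 \left(-1\right) = -4$)
$C = - \frac{4}{3} \approx -1.3333$
$C \left(B - 12\right) = - \frac{4 \left(- \frac{15}{4} - 12\right)}{3} = \left(- \frac{4}{3}\right) \left(- \frac{63}{4}\right) = 21$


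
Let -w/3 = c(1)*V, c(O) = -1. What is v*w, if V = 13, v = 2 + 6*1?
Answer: 312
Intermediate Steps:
v = 8 (v = 2 + 6 = 8)
w = 39 (w = -(-3)*13 = -3*(-13) = 39)
v*w = 8*39 = 312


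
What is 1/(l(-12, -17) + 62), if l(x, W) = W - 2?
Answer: 1/43 ≈ 0.023256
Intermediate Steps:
l(x, W) = -2 + W
1/(l(-12, -17) + 62) = 1/((-2 - 17) + 62) = 1/(-19 + 62) = 1/43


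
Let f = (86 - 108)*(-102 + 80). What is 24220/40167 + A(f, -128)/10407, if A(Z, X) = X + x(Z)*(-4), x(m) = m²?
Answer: -12463508948/139339323 ≈ -89.447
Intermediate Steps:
f = 484 (f = -22*(-22) = 484)
A(Z, X) = X - 4*Z² (A(Z, X) = X + Z²*(-4) = X - 4*Z²)
24220/40167 + A(f, -128)/10407 = 24220/40167 + (-128 - 4*484²)/10407 = 24220*(1/40167) + (-128 - 4*234256)*(1/10407) = 24220/40167 + (-128 - 937024)*(1/10407) = 24220/40167 - 937152*1/10407 = 24220/40167 - 312384/3469 = -12463508948/139339323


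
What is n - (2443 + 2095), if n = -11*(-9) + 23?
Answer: -4416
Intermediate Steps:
n = 122 (n = 99 + 23 = 122)
n - (2443 + 2095) = 122 - (2443 + 2095) = 122 - 1*4538 = 122 - 4538 = -4416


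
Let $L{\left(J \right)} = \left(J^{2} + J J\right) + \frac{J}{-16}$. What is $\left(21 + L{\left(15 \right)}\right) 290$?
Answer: $\frac{1090545}{8} \approx 1.3632 \cdot 10^{5}$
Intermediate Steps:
$L{\left(J \right)} = 2 J^{2} - \frac{J}{16}$ ($L{\left(J \right)} = \left(J^{2} + J^{2}\right) + J \left(- \frac{1}{16}\right) = 2 J^{2} - \frac{J}{16}$)
$\left(21 + L{\left(15 \right)}\right) 290 = \left(21 + \frac{1}{16} \cdot 15 \left(-1 + 32 \cdot 15\right)\right) 290 = \left(21 + \frac{1}{16} \cdot 15 \left(-1 + 480\right)\right) 290 = \left(21 + \frac{1}{16} \cdot 15 \cdot 479\right) 290 = \left(21 + \frac{7185}{16}\right) 290 = \frac{7521}{16} \cdot 290 = \frac{1090545}{8}$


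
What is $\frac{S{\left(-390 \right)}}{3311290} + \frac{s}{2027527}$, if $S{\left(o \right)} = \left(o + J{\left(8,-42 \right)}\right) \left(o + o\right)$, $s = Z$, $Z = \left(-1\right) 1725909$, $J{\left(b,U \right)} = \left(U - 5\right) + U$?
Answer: $- \frac{495746057487}{671372987983} \approx -0.73841$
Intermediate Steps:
$J{\left(b,U \right)} = -5 + 2 U$ ($J{\left(b,U \right)} = \left(-5 + U\right) + U = -5 + 2 U$)
$Z = -1725909$
$s = -1725909$
$S{\left(o \right)} = 2 o \left(-89 + o\right)$ ($S{\left(o \right)} = \left(o + \left(-5 + 2 \left(-42\right)\right)\right) \left(o + o\right) = \left(o - 89\right) 2 o = \left(-89 + o\right) 2 o = 2 o \left(-89 + o\right)$)
$\frac{S{\left(-390 \right)}}{3311290} + \frac{s}{2027527} = \frac{2 \left(-390\right) \left(-89 - 390\right)}{3311290} - \frac{1725909}{2027527} = 2 \left(-390\right) \left(-479\right) \frac{1}{3311290} - \frac{1725909}{2027527} = 373620 \cdot \frac{1}{3311290} - \frac{1725909}{2027527} = \frac{37362}{331129} - \frac{1725909}{2027527} = - \frac{495746057487}{671372987983}$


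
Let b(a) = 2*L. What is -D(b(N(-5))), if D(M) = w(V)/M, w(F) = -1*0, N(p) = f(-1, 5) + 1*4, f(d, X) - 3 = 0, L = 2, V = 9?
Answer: 0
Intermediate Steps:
f(d, X) = 3 (f(d, X) = 3 + 0 = 3)
N(p) = 7 (N(p) = 3 + 1*4 = 3 + 4 = 7)
w(F) = 0
b(a) = 4 (b(a) = 2*2 = 4)
D(M) = 0 (D(M) = 0/M = 0)
-D(b(N(-5))) = -1*0 = 0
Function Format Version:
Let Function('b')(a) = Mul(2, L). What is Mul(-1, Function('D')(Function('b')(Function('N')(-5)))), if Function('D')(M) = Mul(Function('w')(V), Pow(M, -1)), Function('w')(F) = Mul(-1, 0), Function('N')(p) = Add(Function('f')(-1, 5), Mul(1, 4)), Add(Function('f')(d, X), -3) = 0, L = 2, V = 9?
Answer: 0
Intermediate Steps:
Function('f')(d, X) = 3 (Function('f')(d, X) = Add(3, 0) = 3)
Function('N')(p) = 7 (Function('N')(p) = Add(3, Mul(1, 4)) = Add(3, 4) = 7)
Function('w')(F) = 0
Function('b')(a) = 4 (Function('b')(a) = Mul(2, 2) = 4)
Function('D')(M) = 0 (Function('D')(M) = Mul(0, Pow(M, -1)) = 0)
Mul(-1, Function('D')(Function('b')(Function('N')(-5)))) = Mul(-1, 0) = 0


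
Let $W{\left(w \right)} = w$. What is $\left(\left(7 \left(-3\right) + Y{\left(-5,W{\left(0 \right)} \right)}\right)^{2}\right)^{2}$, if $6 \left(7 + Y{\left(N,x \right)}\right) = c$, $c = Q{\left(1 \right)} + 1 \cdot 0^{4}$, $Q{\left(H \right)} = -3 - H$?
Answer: $\frac{54700816}{81} \approx 6.7532 \cdot 10^{5}$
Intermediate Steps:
$c = -4$ ($c = \left(-3 - 1\right) + 1 \cdot 0^{4} = \left(-3 - 1\right) + 1 \cdot 0 = -4 + 0 = -4$)
$Y{\left(N,x \right)} = - \frac{23}{3}$ ($Y{\left(N,x \right)} = -7 + \frac{1}{6} \left(-4\right) = -7 - \frac{2}{3} = - \frac{23}{3}$)
$\left(\left(7 \left(-3\right) + Y{\left(-5,W{\left(0 \right)} \right)}\right)^{2}\right)^{2} = \left(\left(7 \left(-3\right) - \frac{23}{3}\right)^{2}\right)^{2} = \left(\left(-21 - \frac{23}{3}\right)^{2}\right)^{2} = \left(\left(- \frac{86}{3}\right)^{2}\right)^{2} = \left(\frac{7396}{9}\right)^{2} = \frac{54700816}{81}$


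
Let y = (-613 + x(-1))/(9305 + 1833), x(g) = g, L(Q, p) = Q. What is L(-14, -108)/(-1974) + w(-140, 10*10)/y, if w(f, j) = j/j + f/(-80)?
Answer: -8636291/173148 ≈ -49.878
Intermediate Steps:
w(f, j) = 1 - f/80 (w(f, j) = 1 + f*(-1/80) = 1 - f/80)
y = -307/5569 (y = (-613 - 1)/(9305 + 1833) = -614/11138 = -614*1/11138 = -307/5569 ≈ -0.055127)
L(-14, -108)/(-1974) + w(-140, 10*10)/y = -14/(-1974) + (1 - 1/80*(-140))/(-307/5569) = -14*(-1/1974) + (1 + 7/4)*(-5569/307) = 1/141 + (11/4)*(-5569/307) = 1/141 - 61259/1228 = -8636291/173148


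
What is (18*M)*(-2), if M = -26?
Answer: 936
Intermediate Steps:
(18*M)*(-2) = (18*(-26))*(-2) = -468*(-2) = 936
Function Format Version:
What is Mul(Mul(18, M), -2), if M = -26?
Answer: 936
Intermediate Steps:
Mul(Mul(18, M), -2) = Mul(Mul(18, -26), -2) = Mul(-468, -2) = 936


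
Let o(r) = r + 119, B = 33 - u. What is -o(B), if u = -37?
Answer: -189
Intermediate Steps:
B = 70 (B = 33 - 1*(-37) = 33 + 37 = 70)
o(r) = 119 + r
-o(B) = -(119 + 70) = -1*189 = -189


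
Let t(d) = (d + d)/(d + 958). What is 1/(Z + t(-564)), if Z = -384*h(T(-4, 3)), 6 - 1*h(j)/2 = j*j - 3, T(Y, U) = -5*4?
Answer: 197/59156172 ≈ 3.3302e-6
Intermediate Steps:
T(Y, U) = -20
h(j) = 18 - 2*j**2 (h(j) = 12 - 2*(j*j - 3) = 12 - 2*(j**2 - 3) = 12 - 2*(-3 + j**2) = 12 + (6 - 2*j**2) = 18 - 2*j**2)
Z = 300288 (Z = -384*(18 - 2*(-20)**2) = -384*(18 - 2*400) = -384*(18 - 800) = -384*(-782) = 300288)
t(d) = 2*d/(958 + d) (t(d) = (2*d)/(958 + d) = 2*d/(958 + d))
1/(Z + t(-564)) = 1/(300288 + 2*(-564)/(958 - 564)) = 1/(300288 + 2*(-564)/394) = 1/(300288 + 2*(-564)*(1/394)) = 1/(300288 - 564/197) = 1/(59156172/197) = 197/59156172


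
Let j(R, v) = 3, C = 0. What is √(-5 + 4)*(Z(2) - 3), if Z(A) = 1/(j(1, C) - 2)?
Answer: -2*I ≈ -2.0*I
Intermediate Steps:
Z(A) = 1 (Z(A) = 1/(3 - 2) = 1/1 = 1)
√(-5 + 4)*(Z(2) - 3) = √(-5 + 4)*(1 - 3) = √(-1)*(-2) = I*(-2) = -2*I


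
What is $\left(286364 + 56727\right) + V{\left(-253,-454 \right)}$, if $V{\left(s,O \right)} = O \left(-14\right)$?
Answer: $349447$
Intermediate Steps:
$V{\left(s,O \right)} = - 14 O$
$\left(286364 + 56727\right) + V{\left(-253,-454 \right)} = \left(286364 + 56727\right) - -6356 = 343091 + 6356 = 349447$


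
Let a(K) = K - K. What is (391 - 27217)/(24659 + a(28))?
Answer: -26826/24659 ≈ -1.0879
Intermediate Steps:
a(K) = 0
(391 - 27217)/(24659 + a(28)) = (391 - 27217)/(24659 + 0) = -26826/24659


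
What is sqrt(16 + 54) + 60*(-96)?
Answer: -5760 + sqrt(70) ≈ -5751.6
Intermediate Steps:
sqrt(16 + 54) + 60*(-96) = sqrt(70) - 5760 = -5760 + sqrt(70)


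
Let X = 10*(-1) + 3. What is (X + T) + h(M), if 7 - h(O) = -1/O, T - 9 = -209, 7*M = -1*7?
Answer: -201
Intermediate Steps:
M = -1 (M = (-1*7)/7 = (1/7)*(-7) = -1)
T = -200 (T = 9 - 209 = -200)
h(O) = 7 + 1/O (h(O) = 7 - (-1)/O = 7 + 1/O)
X = -7 (X = -10 + 3 = -7)
(X + T) + h(M) = (-7 - 200) + (7 + 1/(-1)) = -207 + (7 - 1) = -207 + 6 = -201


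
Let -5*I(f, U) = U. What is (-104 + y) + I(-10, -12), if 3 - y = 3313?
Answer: -17058/5 ≈ -3411.6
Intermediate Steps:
y = -3310 (y = 3 - 1*3313 = 3 - 3313 = -3310)
I(f, U) = -U/5
(-104 + y) + I(-10, -12) = (-104 - 3310) - ⅕*(-12) = -3414 + 12/5 = -17058/5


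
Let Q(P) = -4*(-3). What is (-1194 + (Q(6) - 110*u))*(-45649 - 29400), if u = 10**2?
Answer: 914246918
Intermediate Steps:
Q(P) = 12
u = 100
(-1194 + (Q(6) - 110*u))*(-45649 - 29400) = (-1194 + (12 - 110*100))*(-45649 - 29400) = (-1194 + (12 - 11000))*(-75049) = (-1194 - 10988)*(-75049) = -12182*(-75049) = 914246918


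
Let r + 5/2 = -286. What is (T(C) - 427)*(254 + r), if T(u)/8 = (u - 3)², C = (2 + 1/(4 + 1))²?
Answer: 17246343/1250 ≈ 13797.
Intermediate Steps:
r = -577/2 (r = -5/2 - 286 = -577/2 ≈ -288.50)
C = 121/25 (C = (2 + 1/5)² = (2 + ⅕)² = (11/5)² = 121/25 ≈ 4.8400)
T(u) = 8*(-3 + u)² (T(u) = 8*(u - 3)² = 8*(-3 + u)²)
(T(C) - 427)*(254 + r) = (8*(-3 + 121/25)² - 427)*(254 - 577/2) = (8*(46/25)² - 427)*(-69/2) = (8*(2116/625) - 427)*(-69/2) = (16928/625 - 427)*(-69/2) = -249947/625*(-69/2) = 17246343/1250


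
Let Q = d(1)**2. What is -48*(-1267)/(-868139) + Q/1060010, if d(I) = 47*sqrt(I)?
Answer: -62547849109/920236021390 ≈ -0.067969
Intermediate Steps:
Q = 2209 (Q = (47*sqrt(1))**2 = (47*1)**2 = 47**2 = 2209)
-48*(-1267)/(-868139) + Q/1060010 = -48*(-1267)/(-868139) + 2209/1060010 = 60816*(-1/868139) + 2209*(1/1060010) = -60816/868139 + 2209/1060010 = -62547849109/920236021390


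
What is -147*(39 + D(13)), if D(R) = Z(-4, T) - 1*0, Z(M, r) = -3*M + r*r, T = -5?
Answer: -11172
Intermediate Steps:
Z(M, r) = r² - 3*M (Z(M, r) = -3*M + r² = r² - 3*M)
D(R) = 37 (D(R) = ((-5)² - 3*(-4)) - 1*0 = (25 + 12) + 0 = 37 + 0 = 37)
-147*(39 + D(13)) = -147*(39 + 37) = -147*76 = -11172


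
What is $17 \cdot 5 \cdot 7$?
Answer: $595$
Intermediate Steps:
$17 \cdot 5 \cdot 7 = 85 \cdot 7 = 595$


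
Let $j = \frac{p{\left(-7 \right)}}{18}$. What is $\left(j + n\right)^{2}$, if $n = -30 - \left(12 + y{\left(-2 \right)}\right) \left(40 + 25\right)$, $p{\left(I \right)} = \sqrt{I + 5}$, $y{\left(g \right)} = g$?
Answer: $\frac{\left(12240 - i \sqrt{2}\right)^{2}}{324} \approx 4.624 \cdot 10^{5} - 106.85 i$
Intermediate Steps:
$p{\left(I \right)} = \sqrt{5 + I}$
$j = \frac{i \sqrt{2}}{18}$ ($j = \frac{\sqrt{5 - 7}}{18} = \sqrt{-2} \cdot \frac{1}{18} = i \sqrt{2} \cdot \frac{1}{18} = \frac{i \sqrt{2}}{18} \approx 0.078567 i$)
$n = -680$ ($n = -30 - \left(12 - 2\right) \left(40 + 25\right) = -30 - 10 \cdot 65 = -30 - 650 = -680$)
$\left(j + n\right)^{2} = \left(\frac{i \sqrt{2}}{18} - 680\right)^{2} = \left(-680 + \frac{i \sqrt{2}}{18}\right)^{2}$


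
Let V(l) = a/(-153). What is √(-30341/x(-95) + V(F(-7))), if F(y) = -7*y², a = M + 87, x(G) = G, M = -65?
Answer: √7493734045/4845 ≈ 17.867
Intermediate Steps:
a = 22 (a = -65 + 87 = 22)
V(l) = -22/153 (V(l) = 22/(-153) = 22*(-1/153) = -22/153)
√(-30341/x(-95) + V(F(-7))) = √(-30341/(-95) - 22/153) = √(-30341*(-1/95) - 22/153) = √(30341/95 - 22/153) = √(4640083/14535) = √7493734045/4845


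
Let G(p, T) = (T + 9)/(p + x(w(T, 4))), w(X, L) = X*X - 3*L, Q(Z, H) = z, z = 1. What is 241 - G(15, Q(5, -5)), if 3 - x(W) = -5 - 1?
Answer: 2887/12 ≈ 240.58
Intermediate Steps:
Q(Z, H) = 1
w(X, L) = X² - 3*L
x(W) = 9 (x(W) = 3 - (-5 - 1) = 3 - 1*(-6) = 3 + 6 = 9)
G(p, T) = (9 + T)/(9 + p) (G(p, T) = (T + 9)/(p + 9) = (9 + T)/(9 + p))
241 - G(15, Q(5, -5)) = 241 - (9 + 1)/(9 + 15) = 241 - 10/24 = 241 - 1*5/12 = 241 - 5/12 = 2887/12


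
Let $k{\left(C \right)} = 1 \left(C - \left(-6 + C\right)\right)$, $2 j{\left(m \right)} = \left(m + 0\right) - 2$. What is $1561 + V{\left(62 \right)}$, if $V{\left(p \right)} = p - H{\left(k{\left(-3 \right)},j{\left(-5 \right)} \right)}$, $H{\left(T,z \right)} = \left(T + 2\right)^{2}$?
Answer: $1559$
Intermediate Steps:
$j{\left(m \right)} = -1 + \frac{m}{2}$ ($j{\left(m \right)} = \frac{\left(m + 0\right) - 2}{2} = \frac{m - 2}{2} = \frac{-2 + m}{2} = -1 + \frac{m}{2}$)
$k{\left(C \right)} = 6$ ($k{\left(C \right)} = 1 \cdot 6 = 6$)
$H{\left(T,z \right)} = \left(2 + T\right)^{2}$
$V{\left(p \right)} = -64 + p$ ($V{\left(p \right)} = p - \left(2 + 6\right)^{2} = p - 8^{2} = p - 64 = -64 + p$)
$1561 + V{\left(62 \right)} = 1561 + \left(-64 + 62\right) = 1561 - 2 = 1559$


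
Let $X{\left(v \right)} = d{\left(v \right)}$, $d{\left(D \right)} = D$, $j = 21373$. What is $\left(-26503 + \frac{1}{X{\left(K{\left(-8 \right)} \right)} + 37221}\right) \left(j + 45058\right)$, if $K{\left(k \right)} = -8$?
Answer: $- \frac{65517981503478}{37213} \approx -1.7606 \cdot 10^{9}$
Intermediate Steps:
$X{\left(v \right)} = v$
$\left(-26503 + \frac{1}{X{\left(K{\left(-8 \right)} \right)} + 37221}\right) \left(j + 45058\right) = \left(-26503 + \frac{1}{-8 + 37221}\right) \left(21373 + 45058\right) = \left(-26503 + \frac{1}{37213}\right) 66431 = \left(- \frac{986256138}{37213}\right) 66431 = - \frac{65517981503478}{37213}$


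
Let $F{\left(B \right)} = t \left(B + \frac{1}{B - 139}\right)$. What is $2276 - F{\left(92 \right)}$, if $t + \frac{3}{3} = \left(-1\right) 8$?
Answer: $\frac{145879}{47} \approx 3103.8$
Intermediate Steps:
$t = -9$ ($t = -1 - 8 = -9$)
$F{\left(B \right)} = - 9 B - \frac{9}{-139 + B}$ ($F{\left(B \right)} = - 9 \left(B + \frac{1}{B - 139}\right) = - 9 \left(B + \frac{1}{-139 + B}\right) = - 9 B - \frac{9}{-139 + B}$)
$2276 - F{\left(92 \right)} = 2276 - \frac{9 \left(-1 - 92^{2} + 139 \cdot 92\right)}{-139 + 92} = 2276 - \frac{9 \left(-1 - 8464 + 12788\right)}{-47} = 2276 - 9 \left(- \frac{1}{47}\right) \left(-1 - 8464 + 12788\right) = 2276 - 9 \left(- \frac{1}{47}\right) 4323 = 2276 - - \frac{38907}{47} = 2276 + \frac{38907}{47} = \frac{145879}{47}$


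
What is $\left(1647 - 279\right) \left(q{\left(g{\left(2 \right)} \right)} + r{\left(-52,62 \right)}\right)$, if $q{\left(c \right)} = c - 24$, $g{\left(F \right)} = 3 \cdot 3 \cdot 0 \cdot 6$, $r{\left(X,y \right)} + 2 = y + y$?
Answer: $134064$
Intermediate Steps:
$r{\left(X,y \right)} = -2 + 2 y$ ($r{\left(X,y \right)} = -2 + \left(y + y\right) = -2 + 2 y$)
$g{\left(F \right)} = 0$ ($g{\left(F \right)} = 3 \cdot 0 \cdot 6 = 3 \cdot 0 = 0$)
$q{\left(c \right)} = -24 + c$ ($q{\left(c \right)} = c - 24 = -24 + c$)
$\left(1647 - 279\right) \left(q{\left(g{\left(2 \right)} \right)} + r{\left(-52,62 \right)}\right) = \left(1647 - 279\right) \left(\left(-24 + 0\right) + \left(-2 + 2 \cdot 62\right)\right) = 1368 \left(-24 + \left(-2 + 124\right)\right) = 1368 \left(-24 + 122\right) = 1368 \cdot 98 = 134064$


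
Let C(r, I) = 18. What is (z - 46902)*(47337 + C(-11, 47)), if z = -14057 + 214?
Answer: -2876579475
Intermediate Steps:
z = -13843
(z - 46902)*(47337 + C(-11, 47)) = (-13843 - 46902)*(47337 + 18) = -60745*47355 = -2876579475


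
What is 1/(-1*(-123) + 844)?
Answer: 1/967 ≈ 0.0010341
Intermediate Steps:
1/(-1*(-123) + 844) = 1/(123 + 844) = 1/967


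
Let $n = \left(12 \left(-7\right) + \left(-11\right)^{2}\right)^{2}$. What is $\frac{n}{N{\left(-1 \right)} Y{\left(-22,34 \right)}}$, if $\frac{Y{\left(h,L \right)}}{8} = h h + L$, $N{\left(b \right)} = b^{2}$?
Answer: $\frac{37}{112} \approx 0.33036$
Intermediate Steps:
$n = 1369$ ($n = \left(-84 + 121\right)^{2} = 37^{2} = 1369$)
$Y{\left(h,L \right)} = 8 L + 8 h^{2}$ ($Y{\left(h,L \right)} = 8 \left(h h + L\right) = 8 \left(h^{2} + L\right) = 8 \left(L + h^{2}\right) = 8 L + 8 h^{2}$)
$\frac{n}{N{\left(-1 \right)} Y{\left(-22,34 \right)}} = \frac{1369}{\left(-1\right)^{2} \left(8 \cdot 34 + 8 \left(-22\right)^{2}\right)} = \frac{1369}{1 \left(272 + 8 \cdot 484\right)} = \frac{1369}{1 \left(272 + 3872\right)} = \frac{1369}{1 \cdot 4144} = \frac{1369}{4144} = 1369 \cdot \frac{1}{4144} = \frac{37}{112}$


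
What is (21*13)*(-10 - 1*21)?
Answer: -8463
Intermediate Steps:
(21*13)*(-10 - 1*21) = 273*(-10 - 21) = 273*(-31) = -8463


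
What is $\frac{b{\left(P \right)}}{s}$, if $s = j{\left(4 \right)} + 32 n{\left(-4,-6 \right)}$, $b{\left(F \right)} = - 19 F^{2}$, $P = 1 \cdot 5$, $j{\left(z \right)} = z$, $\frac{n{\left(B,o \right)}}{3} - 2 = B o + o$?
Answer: $- \frac{475}{1924} \approx -0.24688$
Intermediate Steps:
$n{\left(B,o \right)} = 6 + 3 o + 3 B o$ ($n{\left(B,o \right)} = 6 + 3 \left(B o + o\right) = 6 + 3 \left(o + B o\right) = 6 + \left(3 o + 3 B o\right) = 6 + 3 o + 3 B o$)
$P = 5$
$s = 1924$ ($s = 4 + 32 \left(6 + 3 \left(-6\right) + 3 \left(-4\right) \left(-6\right)\right) = 4 + 32 \left(6 - 18 + 72\right) = 4 + 32 \cdot 60 = 4 + 1920 = 1924$)
$\frac{b{\left(P \right)}}{s} = \frac{\left(-19\right) 5^{2}}{1924} = \left(-19\right) 25 \cdot \frac{1}{1924} = \left(-475\right) \frac{1}{1924} = - \frac{475}{1924}$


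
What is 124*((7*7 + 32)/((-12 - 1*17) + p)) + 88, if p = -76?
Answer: -268/35 ≈ -7.6571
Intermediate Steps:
124*((7*7 + 32)/((-12 - 1*17) + p)) + 88 = 124*((7*7 + 32)/((-12 - 1*17) - 76)) + 88 = 124*((49 + 32)/((-12 - 17) - 76)) + 88 = 124*(81/(-29 - 76)) + 88 = 124*(81/(-105)) + 88 = 124*(81*(-1/105)) + 88 = 124*(-27/35) + 88 = -3348/35 + 88 = -268/35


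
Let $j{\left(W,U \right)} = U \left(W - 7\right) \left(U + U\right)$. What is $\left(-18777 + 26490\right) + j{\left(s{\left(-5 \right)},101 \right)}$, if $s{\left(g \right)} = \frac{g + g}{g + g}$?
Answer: $-114699$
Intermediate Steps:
$s{\left(g \right)} = 1$ ($s{\left(g \right)} = \frac{2 g}{2 g} = 2 g \frac{1}{2 g} = 1$)
$j{\left(W,U \right)} = 2 U^{2} \left(-7 + W\right)$ ($j{\left(W,U \right)} = U \left(-7 + W\right) 2 U = U 2 U \left(-7 + W\right) = 2 U^{2} \left(-7 + W\right)$)
$\left(-18777 + 26490\right) + j{\left(s{\left(-5 \right)},101 \right)} = \left(-18777 + 26490\right) + 2 \cdot 101^{2} \left(-7 + 1\right) = 7713 + 2 \cdot 10201 \left(-6\right) = 7713 - 122412 = -114699$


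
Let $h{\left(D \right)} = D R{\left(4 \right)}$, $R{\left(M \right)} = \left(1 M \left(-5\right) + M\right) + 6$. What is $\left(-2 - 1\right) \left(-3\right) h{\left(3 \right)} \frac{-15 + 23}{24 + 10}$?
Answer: $- \frac{1080}{17} \approx -63.529$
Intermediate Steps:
$R{\left(M \right)} = 6 - 4 M$ ($R{\left(M \right)} = \left(M \left(-5\right) + M\right) + 6 = \left(- 5 M + M\right) + 6 = - 4 M + 6 = 6 - 4 M$)
$h{\left(D \right)} = - 10 D$ ($h{\left(D \right)} = D \left(6 - 16\right) = D \left(-10\right) = - 10 D$)
$\left(-2 - 1\right) \left(-3\right) h{\left(3 \right)} \frac{-15 + 23}{24 + 10} = \left(-2 - 1\right) \left(-3\right) \left(\left(-10\right) 3\right) \frac{-15 + 23}{24 + 10} = \left(-3\right) \left(-3\right) \left(-30\right) \frac{8}{34} = 9 \left(-30\right) 8 \cdot \frac{1}{34} = \left(-270\right) \frac{4}{17} = - \frac{1080}{17}$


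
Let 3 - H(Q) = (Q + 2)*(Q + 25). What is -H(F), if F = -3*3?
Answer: -115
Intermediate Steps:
F = -9
H(Q) = 3 - (2 + Q)*(25 + Q) (H(Q) = 3 - (Q + 2)*(Q + 25) = 3 - (2 + Q)*(25 + Q))
-H(F) = -(-47 - 1*(-9)**2 - 27*(-9)) = -(-47 - 1*81 + 243) = -(-47 - 81 + 243) = -1*115 = -115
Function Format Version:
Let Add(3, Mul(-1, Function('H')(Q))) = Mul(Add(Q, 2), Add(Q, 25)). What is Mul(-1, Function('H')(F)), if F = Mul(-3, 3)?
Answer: -115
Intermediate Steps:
F = -9
Function('H')(Q) = Add(3, Mul(-1, Add(2, Q), Add(25, Q))) (Function('H')(Q) = Add(3, Mul(-1, Mul(Add(Q, 2), Add(Q, 25)))) = Add(3, Mul(-1, Mul(Add(2, Q), Add(25, Q)))) = Add(3, Mul(-1, Add(2, Q), Add(25, Q))))
Mul(-1, Function('H')(F)) = Mul(-1, Add(-47, Mul(-1, Pow(-9, 2)), Mul(-27, -9))) = Mul(-1, Add(-47, Mul(-1, 81), 243)) = Mul(-1, Add(-47, -81, 243)) = Mul(-1, 115) = -115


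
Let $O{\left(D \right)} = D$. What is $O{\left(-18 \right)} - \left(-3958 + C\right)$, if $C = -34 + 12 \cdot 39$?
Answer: $3506$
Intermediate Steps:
$C = 434$ ($C = -34 + 468 = 434$)
$O{\left(-18 \right)} - \left(-3958 + C\right) = -18 - \left(-3958 + 434\right) = -18 - -3524 = -18 + 3524 = 3506$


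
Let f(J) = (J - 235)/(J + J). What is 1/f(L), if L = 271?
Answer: 271/18 ≈ 15.056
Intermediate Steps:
f(J) = (-235 + J)/(2*J) (f(J) = (-235 + J)/((2*J)) = (-235 + J)*(1/(2*J)) = (-235 + J)/(2*J))
1/f(L) = 1/((1/2)*(-235 + 271)/271) = 1/((1/2)*(1/271)*36) = 1/(18/271) = 271/18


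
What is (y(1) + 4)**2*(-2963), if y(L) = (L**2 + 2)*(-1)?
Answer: -2963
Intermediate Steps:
y(L) = -2 - L**2 (y(L) = (2 + L**2)*(-1) = -2 - L**2)
(y(1) + 4)**2*(-2963) = ((-2 - 1*1**2) + 4)**2*(-2963) = ((-2 - 1*1) + 4)**2*(-2963) = ((-2 - 1) + 4)**2*(-2963) = (-3 + 4)**2*(-2963) = 1**2*(-2963) = 1*(-2963) = -2963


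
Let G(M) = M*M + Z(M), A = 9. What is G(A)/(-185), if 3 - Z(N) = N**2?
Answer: -3/185 ≈ -0.016216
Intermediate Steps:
Z(N) = 3 - N**2
G(M) = 3 (G(M) = M*M + (3 - M**2) = M**2 + (3 - M**2) = 3)
G(A)/(-185) = 3/(-185) = 3*(-1/185) = -3/185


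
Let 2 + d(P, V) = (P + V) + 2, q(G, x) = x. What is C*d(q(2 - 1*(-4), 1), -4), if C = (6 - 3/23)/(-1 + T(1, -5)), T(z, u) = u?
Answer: 135/46 ≈ 2.9348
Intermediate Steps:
d(P, V) = P + V (d(P, V) = -2 + ((P + V) + 2) = -2 + (2 + P + V) = P + V)
C = -45/46 (C = (6 - 3/23)/(-1 - 5) = (6 - 3*1/23)/(-6) = (6 - 3/23)*(-⅙) = (135/23)*(-⅙) = -45/46 ≈ -0.97826)
C*d(q(2 - 1*(-4), 1), -4) = -45*(1 - 4)/46 = -45/46*(-3) = 135/46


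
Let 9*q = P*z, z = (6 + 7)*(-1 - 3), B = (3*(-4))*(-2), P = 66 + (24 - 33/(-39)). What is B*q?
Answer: -37792/3 ≈ -12597.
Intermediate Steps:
P = 1181/13 (P = 66 + (24 - 33*(-1/39)) = 66 + (24 + 11/13) = 66 + 323/13 = 1181/13 ≈ 90.846)
B = 24 (B = -12*(-2) = 24)
z = -52 (z = 13*(-4) = -52)
q = -4724/9 (q = ((1181/13)*(-52))/9 = (1/9)*(-4724) = -4724/9 ≈ -524.89)
B*q = 24*(-4724/9) = -37792/3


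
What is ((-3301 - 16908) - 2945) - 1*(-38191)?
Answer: 15037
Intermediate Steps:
((-3301 - 16908) - 2945) - 1*(-38191) = (-20209 - 2945) + 38191 = -23154 + 38191 = 15037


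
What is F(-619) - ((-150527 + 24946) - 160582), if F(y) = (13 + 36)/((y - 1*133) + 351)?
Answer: 114751314/401 ≈ 2.8616e+5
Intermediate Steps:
F(y) = 49/(218 + y) (F(y) = 49/((y - 133) + 351) = 49/((-133 + y) + 351) = 49/(218 + y))
F(-619) - ((-150527 + 24946) - 160582) = 49/(218 - 619) - ((-150527 + 24946) - 160582) = 49/(-401) - (-125581 - 160582) = 49*(-1/401) - 1*(-286163) = -49/401 + 286163 = 114751314/401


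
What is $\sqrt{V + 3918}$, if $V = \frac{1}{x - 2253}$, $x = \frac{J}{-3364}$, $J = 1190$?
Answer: $\frac{2 \sqrt{14070681245729149}}{3790141} \approx 62.594$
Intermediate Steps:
$x = - \frac{595}{1682}$ ($x = \frac{1190}{-3364} = 1190 \left(- \frac{1}{3364}\right) = - \frac{595}{1682} \approx -0.35375$)
$V = - \frac{1682}{3790141}$ ($V = \frac{1}{- \frac{595}{1682} - 2253} = \frac{1}{- \frac{3790141}{1682}} = - \frac{1682}{3790141} \approx -0.00044378$)
$\sqrt{V + 3918} = \sqrt{- \frac{1682}{3790141} + 3918} = \sqrt{\frac{14849770756}{3790141}} = \frac{2 \sqrt{14070681245729149}}{3790141}$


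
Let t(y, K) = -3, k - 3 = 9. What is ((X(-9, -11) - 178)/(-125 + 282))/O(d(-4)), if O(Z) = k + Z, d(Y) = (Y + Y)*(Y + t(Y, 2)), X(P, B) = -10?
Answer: -47/2669 ≈ -0.017610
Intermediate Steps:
k = 12 (k = 3 + 9 = 12)
d(Y) = 2*Y*(-3 + Y) (d(Y) = (Y + Y)*(Y - 3) = (2*Y)*(-3 + Y) = 2*Y*(-3 + Y))
O(Z) = 12 + Z
((X(-9, -11) - 178)/(-125 + 282))/O(d(-4)) = ((-10 - 178)/(-125 + 282))/(12 + 2*(-4)*(-3 - 4)) = (-188/157)/(12 + 2*(-4)*(-7)) = (-188*1/157)/(12 + 56) = -188/157/68 = -188/157*1/68 = -47/2669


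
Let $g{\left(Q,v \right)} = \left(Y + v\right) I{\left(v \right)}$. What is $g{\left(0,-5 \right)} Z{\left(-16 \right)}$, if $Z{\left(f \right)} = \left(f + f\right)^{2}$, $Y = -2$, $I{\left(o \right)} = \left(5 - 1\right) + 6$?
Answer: $-71680$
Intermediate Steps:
$I{\left(o \right)} = 10$ ($I{\left(o \right)} = 4 + 6 = 10$)
$Z{\left(f \right)} = 4 f^{2}$ ($Z{\left(f \right)} = \left(2 f\right)^{2} = 4 f^{2}$)
$g{\left(Q,v \right)} = -20 + 10 v$ ($g{\left(Q,v \right)} = \left(-2 + v\right) 10 = -20 + 10 v$)
$g{\left(0,-5 \right)} Z{\left(-16 \right)} = \left(-20 + 10 \left(-5\right)\right) 4 \left(-16\right)^{2} = \left(-20 - 50\right) 4 \cdot 256 = \left(-70\right) 1024 = -71680$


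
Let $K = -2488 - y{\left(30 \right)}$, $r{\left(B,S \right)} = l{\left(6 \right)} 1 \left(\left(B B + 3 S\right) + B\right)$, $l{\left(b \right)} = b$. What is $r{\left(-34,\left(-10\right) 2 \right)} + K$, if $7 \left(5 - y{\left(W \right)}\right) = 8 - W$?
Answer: $\frac{27131}{7} \approx 3875.9$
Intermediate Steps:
$y{\left(W \right)} = \frac{27}{7} + \frac{W}{7}$ ($y{\left(W \right)} = 5 - \frac{8 - W}{7} = 5 + \left(- \frac{8}{7} + \frac{W}{7}\right) = \frac{27}{7} + \frac{W}{7}$)
$r{\left(B,S \right)} = 6 B + 6 B^{2} + 18 S$ ($r{\left(B,S \right)} = 6 \cdot 1 \left(\left(B B + 3 S\right) + B\right) = 6 \left(\left(B^{2} + 3 S\right) + B\right) = 6 \left(B + B^{2} + 3 S\right) = 6 B + 6 B^{2} + 18 S$)
$K = - \frac{17473}{7}$ ($K = -2488 - \left(\frac{27}{7} + \frac{1}{7} \cdot 30\right) = -2488 - \left(\frac{27}{7} + \frac{30}{7}\right) = -2488 - \frac{57}{7} = - \frac{17473}{7} \approx -2496.1$)
$r{\left(-34,\left(-10\right) 2 \right)} + K = \left(6 \left(-34\right) + 6 \left(-34\right)^{2} + 18 \left(\left(-10\right) 2\right)\right) - \frac{17473}{7} = \left(-204 + 6 \cdot 1156 + 18 \left(-20\right)\right) - \frac{17473}{7} = \left(-204 + 6936 - 360\right) - \frac{17473}{7} = 6372 - \frac{17473}{7} = \frac{27131}{7}$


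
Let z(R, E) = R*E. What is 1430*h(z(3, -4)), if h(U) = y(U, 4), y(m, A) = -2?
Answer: -2860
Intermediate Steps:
z(R, E) = E*R
h(U) = -2
1430*h(z(3, -4)) = 1430*(-2) = -2860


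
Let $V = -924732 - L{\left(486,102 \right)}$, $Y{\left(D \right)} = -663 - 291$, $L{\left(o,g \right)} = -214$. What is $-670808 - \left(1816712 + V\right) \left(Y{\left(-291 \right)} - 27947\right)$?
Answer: $25784627986$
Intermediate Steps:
$Y{\left(D \right)} = -954$ ($Y{\left(D \right)} = -663 - 291 = -954$)
$V = -924518$ ($V = -924732 - -214 = -924732 + 214 = -924518$)
$-670808 - \left(1816712 + V\right) \left(Y{\left(-291 \right)} - 27947\right) = -670808 - \left(1816712 - 924518\right) \left(-954 - 27947\right) = -670808 - 892194 \left(-28901\right) = -670808 - -25785298794 = -670808 + 25785298794 = 25784627986$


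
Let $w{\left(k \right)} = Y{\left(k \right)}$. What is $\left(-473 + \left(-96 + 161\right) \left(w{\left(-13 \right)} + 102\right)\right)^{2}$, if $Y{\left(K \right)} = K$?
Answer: $28217344$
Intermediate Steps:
$w{\left(k \right)} = k$
$\left(-473 + \left(-96 + 161\right) \left(w{\left(-13 \right)} + 102\right)\right)^{2} = \left(-473 + \left(-96 + 161\right) \left(-13 + 102\right)\right)^{2} = \left(-473 + 65 \cdot 89\right)^{2} = \left(-473 + 5785\right)^{2} = 5312^{2} = 28217344$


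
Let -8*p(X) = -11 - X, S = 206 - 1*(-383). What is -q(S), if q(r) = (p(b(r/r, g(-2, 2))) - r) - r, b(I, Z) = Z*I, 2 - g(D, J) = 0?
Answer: 9411/8 ≈ 1176.4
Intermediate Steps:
g(D, J) = 2 (g(D, J) = 2 - 1*0 = 2 + 0 = 2)
S = 589 (S = 206 + 383 = 589)
b(I, Z) = I*Z
p(X) = 11/8 + X/8 (p(X) = -(-11 - X)/8 = 11/8 + X/8)
q(r) = 13/8 - 2*r (q(r) = ((11/8 + ((r/r)*2)/8) - r) - r = ((11/8 + (1*2)/8) - r) - r = ((11/8 + (⅛)*2) - r) - r = ((11/8 + ¼) - r) - r = (13/8 - r) - r = 13/8 - 2*r)
-q(S) = -(13/8 - 2*589) = -(13/8 - 1178) = -1*(-9411/8) = 9411/8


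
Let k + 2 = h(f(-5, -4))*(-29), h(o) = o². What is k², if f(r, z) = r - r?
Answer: 4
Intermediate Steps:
f(r, z) = 0
k = -2 (k = -2 + 0²*(-29) = -2 + 0*(-29) = -2 + 0 = -2)
k² = (-2)² = 4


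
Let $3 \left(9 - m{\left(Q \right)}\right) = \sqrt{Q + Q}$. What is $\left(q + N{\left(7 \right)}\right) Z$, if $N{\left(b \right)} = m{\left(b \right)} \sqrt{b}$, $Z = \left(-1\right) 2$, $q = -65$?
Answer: $130 + \frac{2 \sqrt{7} \left(-27 + \sqrt{14}\right)}{3} \approx 88.976$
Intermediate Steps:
$m{\left(Q \right)} = 9 - \frac{\sqrt{2} \sqrt{Q}}{3}$ ($m{\left(Q \right)} = 9 - \frac{\sqrt{Q + Q}}{3} = 9 - \frac{\sqrt{2 Q}}{3} = 9 - \frac{\sqrt{2} \sqrt{Q}}{3}$)
$Z = -2$
$N{\left(b \right)} = \sqrt{b} \left(9 - \frac{\sqrt{2} \sqrt{b}}{3}\right)$ ($N{\left(b \right)} = \left(9 - \frac{\sqrt{2} \sqrt{b}}{3}\right) \sqrt{b} = \sqrt{b} \left(9 - \frac{\sqrt{2} \sqrt{b}}{3}\right)$)
$\left(q + N{\left(7 \right)}\right) Z = \left(-65 + \left(9 \sqrt{7} - \frac{7 \sqrt{2}}{3}\right)\right) \left(-2\right) = \left(-65 - \left(- 9 \sqrt{7} + \frac{7 \sqrt{2}}{3}\right)\right) \left(-2\right) = \left(-65 + 9 \sqrt{7} - \frac{7 \sqrt{2}}{3}\right) \left(-2\right) = 130 - 18 \sqrt{7} + \frac{14 \sqrt{2}}{3}$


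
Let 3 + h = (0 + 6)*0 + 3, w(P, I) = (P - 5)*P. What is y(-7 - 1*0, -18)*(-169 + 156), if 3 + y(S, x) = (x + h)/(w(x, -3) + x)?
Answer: 871/22 ≈ 39.591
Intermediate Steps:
w(P, I) = P*(-5 + P) (w(P, I) = (-5 + P)*P = P*(-5 + P))
h = 0 (h = -3 + ((0 + 6)*0 + 3) = -3 + (6*0 + 3) = -3 + (0 + 3) = -3 + 3 = 0)
y(S, x) = -3 + x/(x + x*(-5 + x)) (y(S, x) = -3 + (x + 0)/(x*(-5 + x) + x) = -3 + x/(x + x*(-5 + x)))
y(-7 - 1*0, -18)*(-169 + 156) = ((13 - 3*(-18))/(-4 - 18))*(-169 + 156) = ((13 + 54)/(-22))*(-13) = -1/22*67*(-13) = -67/22*(-13) = 871/22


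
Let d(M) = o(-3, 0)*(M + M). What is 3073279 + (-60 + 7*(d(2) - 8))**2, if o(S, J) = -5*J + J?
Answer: 3086735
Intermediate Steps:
o(S, J) = -4*J
d(M) = 0 (d(M) = (-4*0)*(M + M) = 0*(2*M) = 0)
3073279 + (-60 + 7*(d(2) - 8))**2 = 3073279 + (-60 + 7*(0 - 8))**2 = 3073279 + (-60 + 7*(-8))**2 = 3073279 + (-60 - 56)**2 = 3073279 + (-116)**2 = 3073279 + 13456 = 3086735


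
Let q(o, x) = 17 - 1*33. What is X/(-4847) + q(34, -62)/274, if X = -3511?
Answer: 442231/664039 ≈ 0.66597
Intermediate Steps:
q(o, x) = -16 (q(o, x) = 17 - 33 = -16)
X/(-4847) + q(34, -62)/274 = -3511/(-4847) - 16/274 = -3511*(-1/4847) - 16*1/274 = 3511/4847 - 8/137 = 442231/664039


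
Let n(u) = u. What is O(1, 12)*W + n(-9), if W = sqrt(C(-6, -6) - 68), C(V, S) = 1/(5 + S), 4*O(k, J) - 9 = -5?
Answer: -9 + I*sqrt(69) ≈ -9.0 + 8.3066*I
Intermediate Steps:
O(k, J) = 1 (O(k, J) = 9/4 + (1/4)*(-5) = 9/4 - 5/4 = 1)
W = I*sqrt(69) (W = sqrt(1/(5 - 6) - 68) = sqrt(1/(-1) - 68) = sqrt(-1 - 68) = sqrt(-69) = I*sqrt(69) ≈ 8.3066*I)
O(1, 12)*W + n(-9) = 1*(I*sqrt(69)) - 9 = I*sqrt(69) - 9 = -9 + I*sqrt(69)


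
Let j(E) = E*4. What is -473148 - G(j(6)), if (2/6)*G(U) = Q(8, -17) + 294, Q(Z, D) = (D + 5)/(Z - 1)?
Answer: -3318174/7 ≈ -4.7403e+5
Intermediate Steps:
j(E) = 4*E
Q(Z, D) = (5 + D)/(-1 + Z)
G(U) = 6138/7 (G(U) = 3*((5 - 17)/(-1 + 8) + 294) = 3*(-12/7 + 294) = 3*(2046/7) = 6138/7)
-473148 - G(j(6)) = -473148 - 1*6138/7 = -473148 - 6138/7 = -3318174/7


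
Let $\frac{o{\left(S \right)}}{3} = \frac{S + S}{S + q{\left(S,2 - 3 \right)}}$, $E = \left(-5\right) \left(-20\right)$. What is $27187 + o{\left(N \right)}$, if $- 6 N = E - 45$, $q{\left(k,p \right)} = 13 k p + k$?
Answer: $\frac{299051}{11} \approx 27186.0$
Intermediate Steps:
$E = 100$
$q{\left(k,p \right)} = k + 13 k p$ ($q{\left(k,p \right)} = 13 k p + k = k + 13 k p$)
$N = - \frac{55}{6}$ ($N = - \frac{100 - 45}{6} = \left(- \frac{1}{6}\right) 55 = - \frac{55}{6} \approx -9.1667$)
$o{\left(S \right)} = - \frac{6}{11}$ ($o{\left(S \right)} = 3 \frac{S + S}{S + S \left(1 + 13 \left(2 - 3\right)\right)} = 3 \frac{2 S}{S + S \left(1 + 13 \left(2 - 3\right)\right)} = 3 \frac{2 S}{S + S \left(1 + 13 \left(-1\right)\right)} = 3 \frac{2 S}{S + S \left(1 - 13\right)} = 3 \frac{2 S}{S + S \left(-12\right)} = 3 \frac{2 S}{S - 12 S} = 3 \frac{2 S}{\left(-11\right) S} = 3 \cdot 2 S \left(- \frac{1}{11 S}\right) = 3 \left(- \frac{2}{11}\right) = - \frac{6}{11}$)
$27187 + o{\left(N \right)} = 27187 - \frac{6}{11} = \frac{299051}{11}$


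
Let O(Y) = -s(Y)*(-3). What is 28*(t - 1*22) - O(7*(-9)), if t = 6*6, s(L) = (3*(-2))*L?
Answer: -742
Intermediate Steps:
s(L) = -6*L
t = 36
O(Y) = -18*Y (O(Y) = -(-6)*Y*(-3) = (6*Y)*(-3) = -18*Y)
28*(t - 1*22) - O(7*(-9)) = 28*(36 - 1*22) - (-18)*7*(-9) = 28*(36 - 22) - (-18)*(-63) = 28*14 - 1*1134 = 392 - 1134 = -742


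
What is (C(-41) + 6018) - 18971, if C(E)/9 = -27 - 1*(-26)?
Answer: -12962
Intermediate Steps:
C(E) = -9 (C(E) = 9*(-27 - 1*(-26)) = 9*(-27 + 26) = 9*(-1) = -9)
(C(-41) + 6018) - 18971 = (-9 + 6018) - 18971 = 6009 - 18971 = -12962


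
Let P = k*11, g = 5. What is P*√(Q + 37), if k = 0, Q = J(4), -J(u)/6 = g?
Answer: 0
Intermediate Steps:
J(u) = -30 (J(u) = -6*5 = -30)
Q = -30
P = 0 (P = 0*11 = 0)
P*√(Q + 37) = 0*√(-30 + 37) = 0*√7 = 0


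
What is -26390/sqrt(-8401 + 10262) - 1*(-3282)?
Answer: 3282 - 26390*sqrt(1861)/1861 ≈ 2670.3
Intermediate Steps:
-26390/sqrt(-8401 + 10262) - 1*(-3282) = -26390*sqrt(1861)/1861 + 3282 = 3282 - 26390*sqrt(1861)/1861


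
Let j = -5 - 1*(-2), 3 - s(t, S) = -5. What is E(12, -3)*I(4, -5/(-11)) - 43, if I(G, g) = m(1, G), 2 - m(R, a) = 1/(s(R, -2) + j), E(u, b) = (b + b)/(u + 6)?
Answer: -218/5 ≈ -43.600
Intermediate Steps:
s(t, S) = 8 (s(t, S) = 3 - 1*(-5) = 3 + 5 = 8)
j = -3 (j = -5 + 2 = -3)
E(u, b) = 2*b/(6 + u) (E(u, b) = (2*b)/(6 + u) = 2*b/(6 + u))
m(R, a) = 9/5 (m(R, a) = 2 - 1/(8 - 3) = 2 - 1/5 = 9/5)
I(G, g) = 9/5
E(12, -3)*I(4, -5/(-11)) - 43 = (2*(-3)/(6 + 12))*(9/5) - 43 = (2*(-3)/18)*(9/5) - 43 = (2*(-3)*(1/18))*(9/5) - 43 = -1/3*9/5 - 43 = -3/5 - 43 = -218/5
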